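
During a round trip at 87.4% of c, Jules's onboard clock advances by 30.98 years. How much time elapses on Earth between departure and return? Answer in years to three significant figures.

β = 0.874; γ = 1/√(1 − 0.874²) = 1/√0.2361 = 2.058
Earth-frame duration is the dilated interval: Δt = γτ = 2.058 × 30.98 years.

Δt = 63.8 years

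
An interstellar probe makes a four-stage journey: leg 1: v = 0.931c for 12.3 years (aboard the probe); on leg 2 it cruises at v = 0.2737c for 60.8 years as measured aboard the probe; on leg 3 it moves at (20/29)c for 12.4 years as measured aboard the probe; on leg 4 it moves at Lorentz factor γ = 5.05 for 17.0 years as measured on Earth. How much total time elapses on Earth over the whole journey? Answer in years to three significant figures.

Leg 1: γ = 1/√(1 − 0.931²) = 1/√0.1332 = 2.740; Δt_1 = 2.740 × 12.3 = 33.70 years.
Leg 2: γ = 1/√(1 − 0.2737²) = 1/√0.9251 = 1.040; Δt_2 = 1.040 × 60.8 = 63.21 years.
Leg 3: γ = 1/√(1 − (20/29)²) = 29/21 ≈ 1.381; Δt_3 = 1.381 × 12.4 = 17.12 years.
Leg 4: 17.0 years is already measured on Earth.
Total: 33.70 + 63.21 + 17.12 + 17.00 years.

Δt = 131 years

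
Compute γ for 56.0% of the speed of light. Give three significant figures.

γ = 1.21

β = 0.560; γ = 1/√(1 − 0.560²) = 1/√0.6864 = 1.207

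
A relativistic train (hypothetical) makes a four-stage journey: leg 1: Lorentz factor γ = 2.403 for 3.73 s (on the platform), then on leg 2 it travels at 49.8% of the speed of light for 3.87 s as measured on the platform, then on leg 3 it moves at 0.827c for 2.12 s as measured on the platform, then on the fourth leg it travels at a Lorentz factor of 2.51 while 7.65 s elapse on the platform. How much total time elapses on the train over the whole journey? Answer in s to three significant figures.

τ = 9.15 s

Leg 1: γ = 2.403; τ_1 = 3.73/2.403 = 1.552 s.
Leg 2: β = 0.498; γ = 1/√(1 − 0.498²) = 1/√0.7520 = 1.153; τ_2 = 3.87/1.153 = 3.356 s.
Leg 3: γ = 1/√(1 − 0.827²) = 1/√0.3161 = 1.779; τ_3 = 2.12/1.779 = 1.192 s.
Leg 4: γ = 2.51; τ_4 = 7.65/2.510 = 3.048 s.
Total: 1.552 + 3.356 + 1.192 + 3.048 s.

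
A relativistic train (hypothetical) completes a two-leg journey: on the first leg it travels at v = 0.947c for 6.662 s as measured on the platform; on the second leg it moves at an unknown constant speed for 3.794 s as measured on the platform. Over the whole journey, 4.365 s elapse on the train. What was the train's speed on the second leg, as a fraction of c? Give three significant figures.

Leg 1: γ = 1/√(1 − 0.947²) = 1/√0.1032 = 3.113; τ_1 = 6.662/3.113 = 2.140 s.
Leg 2: speed unknown; τ_2 = 3.794/γ_2.
Total proper time: 2.140 + τ_2 = 4.365, so τ_2 = 4.365 − 2.140 = 2.225 s.
γ_2 = 3.794/2.225 = 1.705; β = √(1 − 1/γ²) = √0.6561.

β = 0.810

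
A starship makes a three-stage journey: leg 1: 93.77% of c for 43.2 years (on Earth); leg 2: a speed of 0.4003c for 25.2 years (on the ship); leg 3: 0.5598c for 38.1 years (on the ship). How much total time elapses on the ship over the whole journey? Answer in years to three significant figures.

Leg 1: β = 0.9377; γ = 1/√(1 − 0.9377²) = 1/√0.1207 = 2.878; τ_1 = 43.2/2.878 = 15.01 years.
Leg 2: 25.2 years is already measured on the ship.
Leg 3: 38.1 years is already measured on the ship.
Total: 15.01 + 25.20 + 38.10 years.

τ = 78.3 years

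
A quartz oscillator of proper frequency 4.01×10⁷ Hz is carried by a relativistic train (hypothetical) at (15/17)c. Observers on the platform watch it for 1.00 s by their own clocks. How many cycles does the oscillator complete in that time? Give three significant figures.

γ = 1/√(1 − (15/17)²) = 17/8 = 2.125
During 1.00 s of lab time, the oscillator's proper time advances by τ = Δt/γ = 1.00/2.125 = 0.4706 s = 4.706×10⁻¹ s.
N = f × τ = 4.01×10⁷ × 4.706×10⁻¹ = 1.887×10⁷.

N = 1.89×10⁷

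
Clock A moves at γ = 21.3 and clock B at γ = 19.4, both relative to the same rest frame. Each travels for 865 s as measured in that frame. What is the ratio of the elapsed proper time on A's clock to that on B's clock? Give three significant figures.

τ_A/τ_B = 0.911

A: γ = 21.3. B: γ = 19.4.
τ_A/τ_B = γ_B/γ_A = 19.40/21.30 = 0.9108, so τ_A/τ_B = 0.9108.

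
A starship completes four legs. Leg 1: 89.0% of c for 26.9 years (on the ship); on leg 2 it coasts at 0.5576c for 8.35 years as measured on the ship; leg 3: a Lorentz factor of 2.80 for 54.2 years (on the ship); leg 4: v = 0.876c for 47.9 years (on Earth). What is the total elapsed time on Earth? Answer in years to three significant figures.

Leg 1: β = 0.890; γ = 1/√(1 − 0.890²) = 1/√0.2079 = 2.193; Δt_1 = 2.193 × 26.9 = 59.00 years.
Leg 2: γ = 1/√(1 − 0.5576²) = 1/√0.6891 = 1.205; Δt_2 = 1.205 × 8.35 = 10.06 years.
Leg 3: γ = 2.80; Δt_3 = 2.800 × 54.2 = 151.8 years.
Leg 4: 47.9 years is already measured on Earth.
Total: 59.00 + 10.06 + 151.8 + 47.90 years.

Δt = 269 years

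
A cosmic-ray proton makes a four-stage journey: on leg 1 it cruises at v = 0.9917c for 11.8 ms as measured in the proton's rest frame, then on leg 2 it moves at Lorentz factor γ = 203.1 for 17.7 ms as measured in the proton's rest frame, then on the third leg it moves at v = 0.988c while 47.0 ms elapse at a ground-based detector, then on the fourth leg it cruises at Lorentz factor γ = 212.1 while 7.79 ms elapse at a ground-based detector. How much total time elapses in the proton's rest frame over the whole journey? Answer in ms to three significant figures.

Leg 1: 11.8 ms is already measured in the proton's rest frame.
Leg 2: 17.7 ms is already measured in the proton's rest frame.
Leg 3: γ = 1/√(1 − 0.988²) = 1/√0.02386 = 6.474; τ_3 = 47.0/6.474 = 7.259 ms.
Leg 4: γ = 212.1; τ_4 = 7.79/212.1 = 0.03673 ms.
Total: 11.80 + 17.70 + 7.259 + 0.03673 ms.

τ = 36.8 ms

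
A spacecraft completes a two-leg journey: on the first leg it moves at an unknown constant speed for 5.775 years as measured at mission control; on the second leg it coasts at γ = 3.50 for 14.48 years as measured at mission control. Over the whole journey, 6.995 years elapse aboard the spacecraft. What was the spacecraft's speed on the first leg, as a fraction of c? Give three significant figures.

β = 0.869

Leg 1: speed unknown; τ_1 = 5.775/γ_1.
Leg 2: γ = 3.50; τ_2 = 14.48/3.500 = 4.137 years.
Total proper time: τ_1 + 4.137 = 6.995, so τ_1 = 6.995 − 4.137 = 2.858 years.
γ_1 = 5.775/2.858 = 2.021; β = √(1 − 1/γ²) = √0.7551.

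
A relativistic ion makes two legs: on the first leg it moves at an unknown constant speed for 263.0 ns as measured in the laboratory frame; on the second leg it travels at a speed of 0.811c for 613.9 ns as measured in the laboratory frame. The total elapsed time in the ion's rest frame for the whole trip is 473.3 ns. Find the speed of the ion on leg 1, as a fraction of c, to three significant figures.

β = 0.901

Leg 1: speed unknown; τ_1 = 263.0/γ_1.
Leg 2: γ = 1/√(1 − 0.811²) = 1/√0.3423 = 1.709; τ_2 = 613.9/1.709 = 359.2 ns.
Total proper time: τ_1 + 359.2 = 473.3, so τ_1 = 473.3 − 359.2 = 114.1 ns.
γ_1 = 263.0/114.1 = 2.304; β = √(1 − 1/γ²) = √0.8117.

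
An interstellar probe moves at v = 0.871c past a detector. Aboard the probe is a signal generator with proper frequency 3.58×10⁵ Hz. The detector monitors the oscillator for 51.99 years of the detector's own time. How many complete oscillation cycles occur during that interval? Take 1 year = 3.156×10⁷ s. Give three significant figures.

γ = 1/√(1 − 0.871²) = 1/√0.2414 = 2.035
During 51.99 years of lab time, the oscillator's proper time advances by τ = Δt/γ = 51.99/2.035 = 25.54 years = 8.061×10⁸ s.
N = f × τ = 3.58×10⁵ × 8.061×10⁸ = 2.886×10¹⁴.

N = 2.89×10¹⁴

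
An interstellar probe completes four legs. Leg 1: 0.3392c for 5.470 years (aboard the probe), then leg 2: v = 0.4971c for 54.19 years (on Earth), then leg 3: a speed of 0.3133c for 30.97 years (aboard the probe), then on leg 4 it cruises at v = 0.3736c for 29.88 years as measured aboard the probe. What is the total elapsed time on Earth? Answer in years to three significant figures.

Δt = 125 years

Leg 1: γ = 1/√(1 − 0.3392²) = 1/√0.8849 = 1.063; Δt_1 = 1.063 × 5.470 = 5.815 years.
Leg 2: 54.19 years is already measured on Earth.
Leg 3: γ = 1/√(1 − 0.3133²) = 1/√0.9018 = 1.053; Δt_3 = 1.053 × 30.97 = 32.61 years.
Leg 4: γ = 1/√(1 − 0.3736²) = 1/√0.8604 = 1.078; Δt_4 = 1.078 × 29.88 = 32.21 years.
Total: 5.815 + 54.19 + 32.61 + 32.21 years.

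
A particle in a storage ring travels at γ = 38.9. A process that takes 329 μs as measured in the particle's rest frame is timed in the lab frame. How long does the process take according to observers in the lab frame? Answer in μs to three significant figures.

γ = 38.9
The interval measured in the particle's rest frame is the proper time (both events occur at the same place in that frame); the lab-frame interval is Δt = γτ = 38.90 × 329 μs.

Δt = 1.28×10⁴ μs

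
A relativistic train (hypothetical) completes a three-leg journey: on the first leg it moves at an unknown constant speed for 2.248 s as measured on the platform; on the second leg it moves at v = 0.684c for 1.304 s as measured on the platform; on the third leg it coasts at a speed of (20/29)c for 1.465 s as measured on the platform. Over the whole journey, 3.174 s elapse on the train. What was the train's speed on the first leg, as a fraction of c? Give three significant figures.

β = 0.856

Leg 1: speed unknown; τ_1 = 2.248/γ_1.
Leg 2: γ = 1/√(1 − 0.684²) = 1/√0.5321 = 1.371; τ_2 = 1.304/1.371 = 0.9512 s.
Leg 3: γ = 1/√(1 − (20/29)²) = 29/21 ≈ 1.381; τ_3 = 1.465/1.381 = 1.061 s.
Total proper time: τ_1 + 0.9512 + 1.061 = 3.174, so τ_1 = 3.174 − 2.012 = 1.162 s.
γ_1 = 2.248/1.162 = 1.935; β = √(1 − 1/γ²) = √0.7329.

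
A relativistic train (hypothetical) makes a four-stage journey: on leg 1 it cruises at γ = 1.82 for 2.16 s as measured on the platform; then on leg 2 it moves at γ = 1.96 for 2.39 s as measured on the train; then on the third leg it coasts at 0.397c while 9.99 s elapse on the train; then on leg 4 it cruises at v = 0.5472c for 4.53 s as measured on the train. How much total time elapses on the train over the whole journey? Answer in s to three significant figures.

Leg 1: γ = 1.82; τ_1 = 2.16/1.820 = 1.187 s.
Leg 2: 2.39 s is already measured on the train.
Leg 3: 9.99 s is already measured on the train.
Leg 4: 4.53 s is already measured on the train.
Total: 1.187 + 2.390 + 9.990 + 4.530 s.

τ = 18.1 s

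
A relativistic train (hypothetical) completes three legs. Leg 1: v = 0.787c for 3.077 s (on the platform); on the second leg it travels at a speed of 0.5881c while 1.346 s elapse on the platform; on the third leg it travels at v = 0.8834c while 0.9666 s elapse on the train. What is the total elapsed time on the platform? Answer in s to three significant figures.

Leg 1: 3.077 s is already measured on the platform.
Leg 2: 1.346 s is already measured on the platform.
Leg 3: γ = 1/√(1 − 0.8834²) = 1/√0.2196 = 2.134; Δt_3 = 2.134 × 0.9666 = 2.063 s.
Total: 3.077 + 1.346 + 2.063 s.

Δt = 6.49 s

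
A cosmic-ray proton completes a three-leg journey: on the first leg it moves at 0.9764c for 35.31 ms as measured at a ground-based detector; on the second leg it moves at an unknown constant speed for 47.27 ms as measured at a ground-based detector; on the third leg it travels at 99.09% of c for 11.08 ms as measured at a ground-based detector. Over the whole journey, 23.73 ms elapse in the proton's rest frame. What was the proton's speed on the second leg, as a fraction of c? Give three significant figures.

β = 0.951

Leg 1: γ = 1/√(1 − 0.9764²) = 1/√0.04664 = 4.630; τ_1 = 35.31/4.630 = 7.626 ms.
Leg 2: speed unknown; τ_2 = 47.27/γ_2.
Leg 3: β = 0.9909; γ = 1/√(1 − 0.9909²) = 1/√0.01812 = 7.429; τ_3 = 11.08/7.429 = 1.491 ms.
Total proper time: 7.626 + τ_2 + 1.491 = 23.73, so τ_2 = 23.73 − 9.117 = 14.61 ms.
γ_2 = 47.27/14.61 = 3.235; β = √(1 − 1/γ²) = √0.9044.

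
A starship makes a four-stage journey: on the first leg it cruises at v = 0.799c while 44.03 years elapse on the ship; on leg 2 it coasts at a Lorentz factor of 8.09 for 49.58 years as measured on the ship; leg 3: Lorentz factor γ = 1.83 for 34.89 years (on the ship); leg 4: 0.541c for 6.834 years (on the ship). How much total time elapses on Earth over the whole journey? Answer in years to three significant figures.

Leg 1: γ = 1/√(1 − 0.799²) = 1/√0.3616 = 1.663; Δt_1 = 1.663 × 44.03 = 73.22 years.
Leg 2: γ = 8.09; Δt_2 = 8.090 × 49.58 = 401.1 years.
Leg 3: γ = 1.83; Δt_3 = 1.830 × 34.89 = 63.85 years.
Leg 4: γ = 1/√(1 − 0.541²) = 1/√0.7073 = 1.189; Δt_4 = 1.189 × 6.834 = 8.126 years.
Total: 73.22 + 401.1 + 63.85 + 8.126 years.

Δt = 546 years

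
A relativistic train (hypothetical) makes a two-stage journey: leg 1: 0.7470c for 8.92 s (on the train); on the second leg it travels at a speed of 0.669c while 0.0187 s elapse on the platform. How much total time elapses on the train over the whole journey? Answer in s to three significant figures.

τ = 8.93 s

Leg 1: 8.92 s is already measured on the train.
Leg 2: γ = 1/√(1 − 0.669²) = 1/√0.5524 = 1.345; τ_2 = 0.0187/1.345 = 0.01390 s.
Total: 8.920 + 0.01390 s.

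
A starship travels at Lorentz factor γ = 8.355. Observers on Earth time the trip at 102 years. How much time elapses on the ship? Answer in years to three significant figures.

γ = 8.355
The interval measured on Earth is the dilated one; the clock on the ship measures the proper time τ = Δt/γ = 102/8.355 years.

τ = 12.2 years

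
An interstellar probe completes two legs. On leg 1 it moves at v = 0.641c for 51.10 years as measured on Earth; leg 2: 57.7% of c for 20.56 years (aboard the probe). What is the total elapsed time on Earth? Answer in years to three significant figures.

Leg 1: 51.10 years is already measured on Earth.
Leg 2: β = 0.577; γ = 1/√(1 − 0.577²) = 1/√0.6671 = 1.224; Δt_2 = 1.224 × 20.56 = 25.17 years.
Total: 51.10 + 25.17 years.

Δt = 76.3 years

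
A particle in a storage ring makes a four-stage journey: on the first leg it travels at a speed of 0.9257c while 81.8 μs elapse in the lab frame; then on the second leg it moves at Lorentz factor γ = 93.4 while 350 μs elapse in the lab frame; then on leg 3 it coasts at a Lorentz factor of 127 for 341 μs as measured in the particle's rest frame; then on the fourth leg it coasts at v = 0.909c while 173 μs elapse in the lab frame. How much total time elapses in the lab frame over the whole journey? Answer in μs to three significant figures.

Leg 1: 81.8 μs is already measured in the lab frame.
Leg 2: 350 μs is already measured in the lab frame.
Leg 3: γ = 127; Δt_3 = 127.0 × 341 = 4.331×10⁴ μs.
Leg 4: 173 μs is already measured in the lab frame.
Total: 81.80 + 350.0 + 4.331×10⁴ + 173.0 μs.

Δt = 4.39×10⁴ μs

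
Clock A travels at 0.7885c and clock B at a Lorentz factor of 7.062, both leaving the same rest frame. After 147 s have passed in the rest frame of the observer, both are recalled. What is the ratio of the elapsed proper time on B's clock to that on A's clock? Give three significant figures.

τ_B/τ_A = 0.230

A: γ = 1/√(1 − 0.7885²) = 1/√0.3783 = 1.626. B: γ = 7.062.
τ_A/τ_B = γ_B/γ_A = 7.062/1.626 = 4.343, so τ_B/τ_A = 0.2302.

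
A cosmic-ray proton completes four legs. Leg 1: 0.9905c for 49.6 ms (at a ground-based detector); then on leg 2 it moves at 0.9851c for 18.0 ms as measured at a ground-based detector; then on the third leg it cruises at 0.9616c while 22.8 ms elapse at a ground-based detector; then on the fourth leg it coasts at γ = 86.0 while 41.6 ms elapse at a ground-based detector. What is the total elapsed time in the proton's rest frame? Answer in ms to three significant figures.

τ = 16.7 ms

Leg 1: γ = 1/√(1 − 0.9905²) = 1/√0.01891 = 7.272; τ_1 = 49.6/7.272 = 6.821 ms.
Leg 2: γ = 1/√(1 − 0.9851²) = 1/√0.02958 = 5.815; τ_2 = 18.0/5.815 = 3.096 ms.
Leg 3: γ = 1/√(1 − 0.9616²) = 1/√0.07533 = 3.644; τ_3 = 22.8/3.644 = 6.258 ms.
Leg 4: γ = 86.0; τ_4 = 41.6/86.00 = 0.4837 ms.
Total: 6.821 + 3.096 + 6.258 + 0.4837 ms.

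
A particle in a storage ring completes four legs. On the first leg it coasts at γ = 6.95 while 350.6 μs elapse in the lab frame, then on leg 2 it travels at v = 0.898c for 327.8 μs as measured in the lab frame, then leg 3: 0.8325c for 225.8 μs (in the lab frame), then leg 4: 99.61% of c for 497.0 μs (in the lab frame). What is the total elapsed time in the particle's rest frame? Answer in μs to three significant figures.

Leg 1: γ = 6.95; τ_1 = 350.6/6.950 = 50.45 μs.
Leg 2: γ = 1/√(1 − 0.898²) = 1/√0.1936 = 2.273; τ_2 = 327.8/2.273 = 144.2 μs.
Leg 3: γ = 1/√(1 − 0.8325²) = 1/√0.3069 = 1.805; τ_3 = 225.8/1.805 = 125.1 μs.
Leg 4: β = 0.9961; γ = 1/√(1 − 0.9961²) = 1/√0.007785 = 11.33; τ_4 = 497.0/11.33 = 43.85 μs.
Total: 50.45 + 144.2 + 125.1 + 43.85 μs.

τ = 364 μs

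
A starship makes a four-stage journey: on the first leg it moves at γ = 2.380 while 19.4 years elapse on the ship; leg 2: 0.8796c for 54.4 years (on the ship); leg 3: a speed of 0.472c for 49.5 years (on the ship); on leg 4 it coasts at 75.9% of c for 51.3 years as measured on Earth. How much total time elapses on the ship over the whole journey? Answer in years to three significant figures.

Leg 1: 19.4 years is already measured on the ship.
Leg 2: 54.4 years is already measured on the ship.
Leg 3: 49.5 years is already measured on the ship.
Leg 4: β = 0.759; γ = 1/√(1 − 0.759²) = 1/√0.4239 = 1.536; τ_4 = 51.3/1.536 = 33.40 years.
Total: 19.40 + 54.40 + 49.50 + 33.40 years.

τ = 157 years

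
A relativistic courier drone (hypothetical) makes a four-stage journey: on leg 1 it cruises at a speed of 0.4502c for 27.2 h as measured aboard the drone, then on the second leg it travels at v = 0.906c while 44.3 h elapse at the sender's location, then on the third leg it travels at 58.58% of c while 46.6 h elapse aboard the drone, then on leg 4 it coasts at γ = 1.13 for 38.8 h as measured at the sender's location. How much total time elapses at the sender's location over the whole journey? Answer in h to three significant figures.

Δt = 171 h

Leg 1: γ = 1/√(1 − 0.4502²) = 1/√0.7973 = 1.120; Δt_1 = 1.120 × 27.2 = 30.46 h.
Leg 2: 44.3 h is already measured at the sender's location.
Leg 3: β = 0.5858; γ = 1/√(1 − 0.5858²) = 1/√0.6568 = 1.234; Δt_3 = 1.234 × 46.6 = 57.50 h.
Leg 4: 38.8 h is already measured at the sender's location.
Total: 30.46 + 44.30 + 57.50 + 38.80 h.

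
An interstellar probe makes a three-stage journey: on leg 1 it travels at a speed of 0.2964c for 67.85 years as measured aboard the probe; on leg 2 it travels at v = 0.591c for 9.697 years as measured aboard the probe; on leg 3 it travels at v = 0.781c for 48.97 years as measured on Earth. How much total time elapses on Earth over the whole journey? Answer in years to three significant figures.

Δt = 132 years

Leg 1: γ = 1/√(1 − 0.2964²) = 1/√0.9121 = 1.047; Δt_1 = 1.047 × 67.85 = 71.04 years.
Leg 2: γ = 1/√(1 − 0.591²) = 1/√0.6507 = 1.240; Δt_2 = 1.240 × 9.697 = 12.02 years.
Leg 3: 48.97 years is already measured on Earth.
Total: 71.04 + 12.02 + 48.97 years.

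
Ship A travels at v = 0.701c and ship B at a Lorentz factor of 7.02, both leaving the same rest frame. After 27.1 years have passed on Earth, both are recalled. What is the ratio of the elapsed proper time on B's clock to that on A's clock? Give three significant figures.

A: γ = 1/√(1 − 0.701²) = 1/√0.5086 = 1.402. B: γ = 7.02.
τ_A/τ_B = γ_B/γ_A = 7.020/1.402 = 5.006, so τ_B/τ_A = 0.1997.

τ_B/τ_A = 0.200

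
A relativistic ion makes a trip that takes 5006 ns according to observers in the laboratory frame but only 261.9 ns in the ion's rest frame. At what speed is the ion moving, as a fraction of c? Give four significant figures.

v = 0.9986c

The proper time is measured in the ion's rest frame (both events occur at the ion's location); Δt is measured in the laboratory frame. γ = Δt/τ = 5006/261.9 = 19.11.
β = √(1 − 1/γ²) = √(1 − 0.002737) = √0.9973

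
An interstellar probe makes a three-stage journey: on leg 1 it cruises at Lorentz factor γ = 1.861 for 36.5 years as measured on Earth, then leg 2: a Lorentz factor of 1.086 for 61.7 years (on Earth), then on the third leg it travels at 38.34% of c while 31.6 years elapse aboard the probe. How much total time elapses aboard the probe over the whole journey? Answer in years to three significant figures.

τ = 108 years

Leg 1: γ = 1.861; τ_1 = 36.5/1.861 = 19.61 years.
Leg 2: γ = 1.086; τ_2 = 61.7/1.086 = 56.81 years.
Leg 3: 31.6 years is already measured aboard the probe.
Total: 19.61 + 56.81 + 31.60 years.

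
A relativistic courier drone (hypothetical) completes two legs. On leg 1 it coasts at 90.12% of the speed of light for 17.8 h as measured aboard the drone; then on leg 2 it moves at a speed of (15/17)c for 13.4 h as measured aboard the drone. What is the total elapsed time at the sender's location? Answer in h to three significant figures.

Leg 1: β = 0.9012; γ = 1/√(1 − 0.9012²) = 1/√0.1878 = 2.307; Δt_1 = 2.307 × 17.8 = 41.07 h.
Leg 2: γ = 1/√(1 − (15/17)²) = 17/8 = 2.125; Δt_2 = 2.125 × 13.4 = 28.48 h.
Total: 41.07 + 28.48 h.

Δt = 69.5 h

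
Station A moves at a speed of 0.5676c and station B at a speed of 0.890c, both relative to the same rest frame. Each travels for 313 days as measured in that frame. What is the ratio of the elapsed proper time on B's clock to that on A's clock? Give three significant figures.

A: γ = 1/√(1 − 0.5676²) = 1/√0.6778 = 1.215. B: γ = 1/√(1 − 0.890²) = 1/√0.2079 = 2.193.
τ_A/τ_B = γ_B/γ_A = 2.193/1.215 = 1.806, so τ_B/τ_A = 0.5538.

τ_B/τ_A = 0.554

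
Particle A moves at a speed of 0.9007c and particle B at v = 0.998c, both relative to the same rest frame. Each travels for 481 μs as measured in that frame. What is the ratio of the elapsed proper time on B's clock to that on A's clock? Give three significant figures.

τ_B/τ_A = 0.146

A: γ = 1/√(1 − 0.9007²) = 1/√0.1887 = 2.302. B: γ = 1/√(1 − 0.998²) = 1/√0.003996 = 15.82.
τ_A/τ_B = γ_B/γ_A = 15.82/2.302 = 6.873, so τ_B/τ_A = 0.1455.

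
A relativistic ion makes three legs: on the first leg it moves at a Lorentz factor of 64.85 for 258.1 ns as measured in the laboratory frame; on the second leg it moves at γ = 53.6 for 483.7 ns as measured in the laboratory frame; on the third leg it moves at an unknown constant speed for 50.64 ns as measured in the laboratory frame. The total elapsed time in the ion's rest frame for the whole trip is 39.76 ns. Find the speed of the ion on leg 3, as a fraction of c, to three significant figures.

Leg 1: γ = 64.85; τ_1 = 258.1/64.85 = 3.980 ns.
Leg 2: γ = 53.6; τ_2 = 483.7/53.60 = 9.024 ns.
Leg 3: speed unknown; τ_3 = 50.64/γ_3.
Total proper time: 3.980 + 9.024 + τ_3 = 39.76, so τ_3 = 39.76 − 13.00 = 26.76 ns.
γ_3 = 50.64/26.76 = 1.893; β = √(1 − 1/γ²) = √0.7208.

β = 0.849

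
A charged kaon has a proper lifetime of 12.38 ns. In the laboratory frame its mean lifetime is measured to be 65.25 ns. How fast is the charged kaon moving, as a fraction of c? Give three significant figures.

γ = Δt/τ₀ = 65.25/12.38 = 5.271
β = √(1 − 1/γ²) = √(1 − 0.03600) = √0.9640

v = 0.982c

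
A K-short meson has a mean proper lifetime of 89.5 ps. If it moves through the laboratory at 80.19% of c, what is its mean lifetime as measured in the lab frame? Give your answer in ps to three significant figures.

Δt = 150 ps

β = 0.8019; γ = 1/√(1 − 0.8019²) = 1/√0.3570 = 1.674
The rest-frame lifetime is the proper time; the lab measures the dilated interval Δt = γτ₀ = 1.674 × 89.5 ps.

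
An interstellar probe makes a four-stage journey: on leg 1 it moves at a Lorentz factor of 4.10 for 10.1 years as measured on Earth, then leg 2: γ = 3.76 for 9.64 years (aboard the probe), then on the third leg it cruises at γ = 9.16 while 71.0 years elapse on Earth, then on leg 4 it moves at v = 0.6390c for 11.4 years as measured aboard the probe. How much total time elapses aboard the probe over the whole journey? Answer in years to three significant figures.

Leg 1: γ = 4.10; τ_1 = 10.1/4.100 = 2.463 years.
Leg 2: 9.64 years is already measured aboard the probe.
Leg 3: γ = 9.16; τ_3 = 71.0/9.160 = 7.751 years.
Leg 4: 11.4 years is already measured aboard the probe.
Total: 2.463 + 9.640 + 7.751 + 11.40 years.

τ = 31.3 years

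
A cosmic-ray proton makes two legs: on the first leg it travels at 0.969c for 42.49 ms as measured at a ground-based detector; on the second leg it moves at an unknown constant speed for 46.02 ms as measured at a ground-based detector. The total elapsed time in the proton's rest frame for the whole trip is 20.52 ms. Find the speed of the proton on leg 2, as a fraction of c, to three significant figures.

Leg 1: γ = 1/√(1 − 0.969²) = 1/√0.06104 = 4.048; τ_1 = 42.49/4.048 = 10.50 ms.
Leg 2: speed unknown; τ_2 = 46.02/γ_2.
Total proper time: 10.50 + τ_2 = 20.52, so τ_2 = 20.52 − 10.50 = 10.02 ms.
γ_2 = 46.02/10.02 = 4.592; β = √(1 − 1/γ²) = √0.9526.

β = 0.976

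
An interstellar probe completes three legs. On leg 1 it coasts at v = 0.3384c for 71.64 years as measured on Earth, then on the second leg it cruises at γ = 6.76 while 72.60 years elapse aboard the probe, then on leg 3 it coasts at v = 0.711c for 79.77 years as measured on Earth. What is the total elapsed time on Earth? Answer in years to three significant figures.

Δt = 642 years

Leg 1: 71.64 years is already measured on Earth.
Leg 2: γ = 6.76; Δt_2 = 6.760 × 72.60 = 490.8 years.
Leg 3: 79.77 years is already measured on Earth.
Total: 71.64 + 490.8 + 79.77 years.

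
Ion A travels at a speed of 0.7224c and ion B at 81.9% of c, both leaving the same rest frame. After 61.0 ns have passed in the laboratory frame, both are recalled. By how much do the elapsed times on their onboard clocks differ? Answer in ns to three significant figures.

|τ_A − τ_B| = 7.18 ns

A: γ = 1/√(1 − 0.7224²) = 1/√0.4781 = 1.446; τ_A = 61.0/1.446 = 42.18 ns.
B: β = 0.819; γ = 1/√(1 − 0.819²) = 1/√0.3292 = 1.743; τ_B = 61.0/1.743 = 35.00 ns.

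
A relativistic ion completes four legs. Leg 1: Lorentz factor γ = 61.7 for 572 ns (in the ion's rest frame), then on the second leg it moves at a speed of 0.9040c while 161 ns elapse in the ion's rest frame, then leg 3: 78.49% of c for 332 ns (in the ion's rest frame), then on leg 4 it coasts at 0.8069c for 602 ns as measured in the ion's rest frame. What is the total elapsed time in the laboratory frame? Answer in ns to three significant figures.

Δt = 3.72×10⁴ ns

Leg 1: γ = 61.7; Δt_1 = 61.70 × 572 = 3.529×10⁴ ns.
Leg 2: γ = 1/√(1 − 0.9040²) = 1/√0.1828 = 2.339; Δt_2 = 2.339 × 161 = 376.6 ns.
Leg 3: β = 0.7849; γ = 1/√(1 − 0.7849²) = 1/√0.3839 = 1.614; Δt_3 = 1.614 × 332 = 535.8 ns.
Leg 4: γ = 1/√(1 − 0.8069²) = 1/√0.3489 = 1.693; Δt_4 = 1.693 × 602 = 1019 ns.
Total: 3.529×10⁴ + 376.6 + 535.8 + 1019 ns.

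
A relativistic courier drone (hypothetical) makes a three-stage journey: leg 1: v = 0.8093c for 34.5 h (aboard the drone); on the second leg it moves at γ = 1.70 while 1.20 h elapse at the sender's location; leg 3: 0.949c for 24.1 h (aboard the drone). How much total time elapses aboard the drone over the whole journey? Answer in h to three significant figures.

τ = 59.3 h

Leg 1: 34.5 h is already measured aboard the drone.
Leg 2: γ = 1.70; τ_2 = 1.20/1.700 = 0.7059 h.
Leg 3: 24.1 h is already measured aboard the drone.
Total: 34.50 + 0.7059 + 24.10 h.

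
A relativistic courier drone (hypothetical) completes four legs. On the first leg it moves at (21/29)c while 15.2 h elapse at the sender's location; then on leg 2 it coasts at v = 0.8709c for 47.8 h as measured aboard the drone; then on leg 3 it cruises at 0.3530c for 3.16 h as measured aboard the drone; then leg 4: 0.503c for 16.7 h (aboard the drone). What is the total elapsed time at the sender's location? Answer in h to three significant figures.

Leg 1: 15.2 h is already measured at the sender's location.
Leg 2: γ = 1/√(1 − 0.8709²) = 1/√0.2415 = 2.035; Δt_2 = 2.035 × 47.8 = 97.26 h.
Leg 3: γ = 1/√(1 − 0.3530²) = 1/√0.8754 = 1.069; Δt_3 = 1.069 × 3.16 = 3.377 h.
Leg 4: γ = 1/√(1 − 0.503²) = 1/√0.7470 = 1.157; Δt_4 = 1.157 × 16.7 = 19.32 h.
Total: 15.20 + 97.26 + 3.377 + 19.32 h.

Δt = 135 h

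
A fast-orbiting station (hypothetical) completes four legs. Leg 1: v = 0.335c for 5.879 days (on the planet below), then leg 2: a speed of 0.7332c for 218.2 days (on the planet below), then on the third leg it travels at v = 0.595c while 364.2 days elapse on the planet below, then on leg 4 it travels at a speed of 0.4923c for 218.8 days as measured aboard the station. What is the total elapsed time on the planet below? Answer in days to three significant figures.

Δt = 840 days

Leg 1: 5.879 days is already measured on the planet below.
Leg 2: 218.2 days is already measured on the planet below.
Leg 3: 364.2 days is already measured on the planet below.
Leg 4: γ = 1/√(1 − 0.4923²) = 1/√0.7576 = 1.149; Δt_4 = 1.149 × 218.8 = 251.4 days.
Total: 5.879 + 218.2 + 364.2 + 251.4 days.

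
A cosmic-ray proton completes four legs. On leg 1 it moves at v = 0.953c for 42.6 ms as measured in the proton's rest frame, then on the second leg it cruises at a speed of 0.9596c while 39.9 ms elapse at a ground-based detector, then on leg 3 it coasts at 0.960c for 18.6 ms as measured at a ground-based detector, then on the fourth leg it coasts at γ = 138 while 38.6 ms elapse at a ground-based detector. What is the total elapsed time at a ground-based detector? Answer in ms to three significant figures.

Δt = 238 ms

Leg 1: γ = 1/√(1 − 0.953²) = 1/√0.09179 = 3.301; Δt_1 = 3.301 × 42.6 = 140.6 ms.
Leg 2: 39.9 ms is already measured at a ground-based detector.
Leg 3: 18.6 ms is already measured at a ground-based detector.
Leg 4: 38.6 ms is already measured at a ground-based detector.
Total: 140.6 + 39.90 + 18.60 + 38.60 ms.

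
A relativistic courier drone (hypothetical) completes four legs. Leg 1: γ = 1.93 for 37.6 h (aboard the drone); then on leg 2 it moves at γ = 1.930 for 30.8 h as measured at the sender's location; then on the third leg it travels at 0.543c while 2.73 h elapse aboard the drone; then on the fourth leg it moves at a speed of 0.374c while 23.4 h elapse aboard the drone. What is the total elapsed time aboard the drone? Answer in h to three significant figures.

Leg 1: 37.6 h is already measured aboard the drone.
Leg 2: γ = 1.930; τ_2 = 30.8/1.930 = 15.96 h.
Leg 3: 2.73 h is already measured aboard the drone.
Leg 4: 23.4 h is already measured aboard the drone.
Total: 37.60 + 15.96 + 2.730 + 23.40 h.

τ = 79.7 h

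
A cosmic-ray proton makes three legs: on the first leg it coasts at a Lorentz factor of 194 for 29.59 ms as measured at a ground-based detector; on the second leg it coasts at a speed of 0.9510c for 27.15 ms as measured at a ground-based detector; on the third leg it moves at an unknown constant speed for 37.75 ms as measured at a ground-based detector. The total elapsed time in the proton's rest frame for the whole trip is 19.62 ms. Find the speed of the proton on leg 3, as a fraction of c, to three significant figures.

β = 0.956

Leg 1: γ = 194; τ_1 = 29.59/194.0 = 0.1525 ms.
Leg 2: γ = 1/√(1 − 0.9510²) = 1/√0.09560 = 3.234; τ_2 = 27.15/3.234 = 8.395 ms.
Leg 3: speed unknown; τ_3 = 37.75/γ_3.
Total proper time: 0.1525 + 8.395 + τ_3 = 19.62, so τ_3 = 19.62 − 8.547 = 11.07 ms.
γ_3 = 37.75/11.07 = 3.409; β = √(1 − 1/γ²) = √0.9140.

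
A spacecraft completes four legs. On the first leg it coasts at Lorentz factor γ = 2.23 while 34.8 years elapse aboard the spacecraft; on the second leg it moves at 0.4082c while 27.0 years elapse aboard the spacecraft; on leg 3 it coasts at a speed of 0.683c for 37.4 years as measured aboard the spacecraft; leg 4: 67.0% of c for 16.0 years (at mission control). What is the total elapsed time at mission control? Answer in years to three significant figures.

Leg 1: γ = 2.23; Δt_1 = 2.230 × 34.8 = 77.60 years.
Leg 2: γ = 1/√(1 − 0.4082²) = 1/√0.8334 = 1.095; Δt_2 = 1.095 × 27.0 = 29.58 years.
Leg 3: γ = 1/√(1 − 0.683²) = 1/√0.5335 = 1.369; Δt_3 = 1.369 × 37.4 = 51.20 years.
Leg 4: 16.0 years is already measured at mission control.
Total: 77.60 + 29.58 + 51.20 + 16.00 years.

Δt = 174 years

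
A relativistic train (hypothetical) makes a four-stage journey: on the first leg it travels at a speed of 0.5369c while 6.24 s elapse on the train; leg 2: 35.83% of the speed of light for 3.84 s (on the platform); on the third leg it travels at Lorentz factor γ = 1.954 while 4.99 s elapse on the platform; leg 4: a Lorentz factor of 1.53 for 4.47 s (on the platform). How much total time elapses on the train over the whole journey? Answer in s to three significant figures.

Leg 1: 6.24 s is already measured on the train.
Leg 2: β = 0.3583; γ = 1/√(1 − 0.3583²) = 1/√0.8716 = 1.071; τ_2 = 3.84/1.071 = 3.585 s.
Leg 3: γ = 1.954; τ_3 = 4.99/1.954 = 2.554 s.
Leg 4: γ = 1.53; τ_4 = 4.47/1.530 = 2.922 s.
Total: 6.240 + 3.585 + 2.554 + 2.922 s.

τ = 15.3 s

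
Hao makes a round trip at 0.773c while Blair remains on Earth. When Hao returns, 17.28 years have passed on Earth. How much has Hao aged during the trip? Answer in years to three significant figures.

τ = 11.0 years

γ = 1/√(1 − 0.773²) = 1/√0.4025 = 1.576
Hao's clock measures proper time along the trip: τ = Δt/γ = 17.28/1.576 years.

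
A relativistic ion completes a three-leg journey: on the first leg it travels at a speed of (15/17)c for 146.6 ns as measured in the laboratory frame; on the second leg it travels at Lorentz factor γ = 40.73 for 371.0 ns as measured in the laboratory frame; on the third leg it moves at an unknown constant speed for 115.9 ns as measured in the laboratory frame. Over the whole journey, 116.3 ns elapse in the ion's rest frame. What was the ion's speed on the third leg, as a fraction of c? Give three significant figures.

Leg 1: γ = 1/√(1 − (15/17)²) = 17/8 = 2.125; τ_1 = 146.6/2.125 = 68.99 ns.
Leg 2: γ = 40.73; τ_2 = 371.0/40.73 = 9.109 ns.
Leg 3: speed unknown; τ_3 = 115.9/γ_3.
Total proper time: 68.99 + 9.109 + τ_3 = 116.3, so τ_3 = 116.3 − 78.10 = 38.20 ns.
γ_3 = 115.9/38.20 = 3.034; β = √(1 − 1/γ²) = √0.8914.

β = 0.944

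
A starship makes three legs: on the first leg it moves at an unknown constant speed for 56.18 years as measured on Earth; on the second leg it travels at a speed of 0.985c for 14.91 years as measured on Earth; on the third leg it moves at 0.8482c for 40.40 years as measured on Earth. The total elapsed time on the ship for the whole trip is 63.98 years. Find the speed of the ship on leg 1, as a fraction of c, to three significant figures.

β = 0.702

Leg 1: speed unknown; τ_1 = 56.18/γ_1.
Leg 2: γ = 1/√(1 − 0.985²) = 1/√0.02977 = 5.795; τ_2 = 14.91/5.795 = 2.573 years.
Leg 3: γ = 1/√(1 − 0.8482²) = 1/√0.2806 = 1.888; τ_3 = 40.40/1.888 = 21.40 years.
Total proper time: τ_1 + 2.573 + 21.40 = 63.98, so τ_1 = 63.98 − 23.97 = 40.01 years.
γ_1 = 56.18/40.01 = 1.404; β = √(1 − 1/γ²) = √0.4928.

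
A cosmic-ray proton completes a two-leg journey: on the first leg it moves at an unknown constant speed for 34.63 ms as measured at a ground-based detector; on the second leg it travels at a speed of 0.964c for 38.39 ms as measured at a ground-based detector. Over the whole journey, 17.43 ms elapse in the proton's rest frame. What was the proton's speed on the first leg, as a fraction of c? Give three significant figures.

β = 0.978

Leg 1: speed unknown; τ_1 = 34.63/γ_1.
Leg 2: γ = 1/√(1 − 0.964²) = 1/√0.07070 = 3.761; τ_2 = 38.39/3.761 = 10.21 ms.
Total proper time: τ_1 + 10.21 = 17.43, so τ_1 = 17.43 − 10.21 = 7.222 ms.
γ_1 = 34.63/7.222 = 4.795; β = √(1 − 1/γ²) = √0.9565.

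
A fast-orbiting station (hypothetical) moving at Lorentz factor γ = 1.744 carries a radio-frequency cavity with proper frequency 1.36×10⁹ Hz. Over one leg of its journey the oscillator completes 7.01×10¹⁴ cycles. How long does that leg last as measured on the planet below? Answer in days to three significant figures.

γ = 1.744
Proper time for N cycles: τ = N/f = 7.01×10¹⁴/(1.36×10⁹) = 5.154×10⁵ s = 5.966 days.
Lab-frame duration Δt = γτ = 1.744 × 5.966 = 10.40 days.

Δt = 10.4 days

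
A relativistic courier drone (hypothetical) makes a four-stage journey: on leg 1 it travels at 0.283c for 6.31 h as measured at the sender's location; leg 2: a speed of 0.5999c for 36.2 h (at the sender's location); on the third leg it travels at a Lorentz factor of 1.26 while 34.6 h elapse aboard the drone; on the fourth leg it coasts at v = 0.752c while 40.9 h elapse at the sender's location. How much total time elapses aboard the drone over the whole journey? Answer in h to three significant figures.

τ = 96.6 h

Leg 1: γ = 1/√(1 − 0.283²) = 1/√0.9199 = 1.043; τ_1 = 6.31/1.043 = 6.052 h.
Leg 2: γ = 1/√(1 − 0.5999²) = 1/√0.6401 = 1.250; τ_2 = 36.2/1.250 = 28.96 h.
Leg 3: 34.6 h is already measured aboard the drone.
Leg 4: γ = 1/√(1 − 0.752²) = 1/√0.4345 = 1.517; τ_4 = 40.9/1.517 = 26.96 h.
Total: 6.052 + 28.96 + 34.60 + 26.96 h.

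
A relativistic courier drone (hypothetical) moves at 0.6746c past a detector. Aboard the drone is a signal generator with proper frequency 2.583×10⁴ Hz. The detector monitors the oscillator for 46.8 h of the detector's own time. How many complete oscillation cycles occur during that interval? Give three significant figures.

N = 3.21×10⁹

γ = 1/√(1 − 0.6746²) = 1/√0.5449 = 1.355
During 46.8 h of lab time, the oscillator's proper time advances by τ = Δt/γ = 46.8/1.355 = 34.55 h = 1.244×10⁵ s.
N = f × τ = 2.583×10⁴ × 1.244×10⁵ = 3.212×10⁹.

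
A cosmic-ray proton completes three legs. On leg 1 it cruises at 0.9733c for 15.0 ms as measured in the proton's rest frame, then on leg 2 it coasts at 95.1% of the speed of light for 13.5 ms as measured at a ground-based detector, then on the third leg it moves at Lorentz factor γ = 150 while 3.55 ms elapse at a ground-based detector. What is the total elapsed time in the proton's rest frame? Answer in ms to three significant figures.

Leg 1: 15.0 ms is already measured in the proton's rest frame.
Leg 2: β = 0.951; γ = 1/√(1 − 0.951²) = 1/√0.09560 = 3.234; τ_2 = 13.5/3.234 = 4.174 ms.
Leg 3: γ = 150; τ_3 = 3.55/150.0 = 0.02367 ms.
Total: 15.00 + 4.174 + 0.02367 ms.

τ = 19.2 ms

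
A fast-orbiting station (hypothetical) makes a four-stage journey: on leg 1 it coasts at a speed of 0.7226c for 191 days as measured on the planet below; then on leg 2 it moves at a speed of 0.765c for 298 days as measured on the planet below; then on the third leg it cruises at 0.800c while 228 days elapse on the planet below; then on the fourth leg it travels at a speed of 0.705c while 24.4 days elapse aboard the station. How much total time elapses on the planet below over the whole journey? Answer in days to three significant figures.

Δt = 751 days

Leg 1: 191 days is already measured on the planet below.
Leg 2: 298 days is already measured on the planet below.
Leg 3: 228 days is already measured on the planet below.
Leg 4: γ = 1/√(1 − 0.705²) = 1/√0.5030 = 1.410; Δt_4 = 1.410 × 24.4 = 34.40 days.
Total: 191.0 + 298.0 + 228.0 + 34.40 days.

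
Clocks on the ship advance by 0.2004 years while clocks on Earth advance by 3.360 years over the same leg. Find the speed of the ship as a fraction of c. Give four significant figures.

β = 0.9982

The proper time is measured on the ship (both events occur at the ship's location); Δt is measured on Earth. γ = Δt/τ = 3.360/0.2004 = 16.77.
β = √(1 − 1/γ²) = √(1 − 0.003557) = √0.9964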